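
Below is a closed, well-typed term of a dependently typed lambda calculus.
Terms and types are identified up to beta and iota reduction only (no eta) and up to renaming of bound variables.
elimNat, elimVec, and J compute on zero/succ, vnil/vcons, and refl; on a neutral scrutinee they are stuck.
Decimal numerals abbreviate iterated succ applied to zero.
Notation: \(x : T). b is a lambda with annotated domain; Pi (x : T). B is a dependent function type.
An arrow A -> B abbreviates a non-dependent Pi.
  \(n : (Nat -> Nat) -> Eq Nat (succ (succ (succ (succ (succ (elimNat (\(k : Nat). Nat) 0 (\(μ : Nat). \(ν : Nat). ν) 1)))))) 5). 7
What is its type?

inferred type:
  ((Nat -> Nat) -> Eq Nat 5 5) -> Nat


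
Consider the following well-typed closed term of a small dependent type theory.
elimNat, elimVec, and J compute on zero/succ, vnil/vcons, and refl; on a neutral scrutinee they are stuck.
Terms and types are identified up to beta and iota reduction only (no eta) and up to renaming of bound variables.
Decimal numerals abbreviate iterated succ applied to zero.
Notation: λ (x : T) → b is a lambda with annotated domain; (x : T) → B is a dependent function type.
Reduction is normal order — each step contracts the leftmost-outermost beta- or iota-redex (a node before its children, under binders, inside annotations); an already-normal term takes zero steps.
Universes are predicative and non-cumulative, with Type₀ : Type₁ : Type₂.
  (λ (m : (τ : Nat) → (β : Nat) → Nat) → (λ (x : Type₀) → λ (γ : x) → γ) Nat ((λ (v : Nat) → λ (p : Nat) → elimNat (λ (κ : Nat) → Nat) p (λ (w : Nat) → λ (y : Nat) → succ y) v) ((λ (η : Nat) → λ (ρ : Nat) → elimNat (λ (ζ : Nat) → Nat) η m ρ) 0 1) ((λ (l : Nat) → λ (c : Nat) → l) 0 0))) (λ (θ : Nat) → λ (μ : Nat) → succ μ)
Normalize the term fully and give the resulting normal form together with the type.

resulting normal form:
  1
inferred type:
  Nat
observation: contracting a beta-redex first, the term normalizes in 17 steps.


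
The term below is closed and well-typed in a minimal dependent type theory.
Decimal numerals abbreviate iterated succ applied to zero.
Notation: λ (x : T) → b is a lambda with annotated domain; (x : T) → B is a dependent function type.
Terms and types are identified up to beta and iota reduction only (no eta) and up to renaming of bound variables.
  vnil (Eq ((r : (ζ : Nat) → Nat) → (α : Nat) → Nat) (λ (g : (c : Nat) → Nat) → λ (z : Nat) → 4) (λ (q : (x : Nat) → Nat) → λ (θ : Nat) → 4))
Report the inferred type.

the term's type:
  Vec (Eq ((r : (ζ : Nat) → Nat) → (α : Nat) → Nat) (λ (g : (c : Nat) → Nat) → λ (z : Nat) → 4) (λ (q : (x : Nat) → Nat) → λ (θ : Nat) → 4)) 0


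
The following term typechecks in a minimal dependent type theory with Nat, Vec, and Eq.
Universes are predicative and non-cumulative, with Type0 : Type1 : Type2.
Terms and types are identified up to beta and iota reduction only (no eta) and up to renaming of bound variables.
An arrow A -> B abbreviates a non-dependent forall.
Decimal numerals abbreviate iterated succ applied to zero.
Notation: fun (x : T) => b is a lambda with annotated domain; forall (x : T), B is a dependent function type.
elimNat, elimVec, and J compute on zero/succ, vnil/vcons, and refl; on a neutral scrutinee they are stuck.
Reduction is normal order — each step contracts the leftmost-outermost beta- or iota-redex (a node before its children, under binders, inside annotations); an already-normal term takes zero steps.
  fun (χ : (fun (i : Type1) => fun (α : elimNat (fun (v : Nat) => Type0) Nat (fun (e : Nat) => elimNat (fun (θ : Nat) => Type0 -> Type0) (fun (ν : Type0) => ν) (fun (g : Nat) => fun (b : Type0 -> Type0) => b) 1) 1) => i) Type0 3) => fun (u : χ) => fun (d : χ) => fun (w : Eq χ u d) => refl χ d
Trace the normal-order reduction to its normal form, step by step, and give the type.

reduction (normal order):
  fun (χ : (fun (i : Type1) => fun (α : elimNat (fun (v : Nat) => Type0) Nat (fun (e : Nat) => elimNat (fun (θ : Nat) => Type0 -> Type0) (fun (ν : Type0) => ν) (fun (g : Nat) => fun (b : Type0 -> Type0) => b) 1) 1) => i) Type0 3) => fun (u : χ) => fun (d : χ) => fun (w : Eq χ u d) => refl χ d
  ~> fun (χ : (fun (i : elimNat (fun (α : Nat) => Type0) Nat (fun (v : Nat) => elimNat (fun (e : Nat) => Type0 -> Type0) (fun (θ : Type0) => θ) (fun (ν : Nat) => fun (g : Type0 -> Type0) => g) 1) 1) => Type0) 3) => fun (b : χ) => fun (u : χ) => fun (d : Eq χ b u) => refl χ u
  ~> fun (χ : Type0) => fun (i : χ) => fun (α : χ) => fun (v : Eq χ i α) => refl χ α
the term's type:
  forall (χ : Type0), forall (i : χ), forall (α : χ), Eq χ i α -> Eq χ α α


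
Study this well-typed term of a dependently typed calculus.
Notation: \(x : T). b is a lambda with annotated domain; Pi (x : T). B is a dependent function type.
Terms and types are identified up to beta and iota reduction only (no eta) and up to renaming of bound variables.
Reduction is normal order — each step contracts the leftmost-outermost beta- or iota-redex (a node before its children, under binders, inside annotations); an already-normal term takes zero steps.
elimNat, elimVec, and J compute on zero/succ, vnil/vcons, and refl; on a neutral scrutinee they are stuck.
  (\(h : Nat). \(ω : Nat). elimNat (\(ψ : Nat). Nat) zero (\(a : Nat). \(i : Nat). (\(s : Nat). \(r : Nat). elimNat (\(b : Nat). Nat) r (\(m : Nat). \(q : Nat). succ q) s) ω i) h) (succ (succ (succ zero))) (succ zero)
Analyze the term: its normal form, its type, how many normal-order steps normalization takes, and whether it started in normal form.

normal form:
  succ (succ (succ zero))
type:
  Nat
reduction steps (normal order): 30
started in normal form: no
first contracted redex: a beta-redex


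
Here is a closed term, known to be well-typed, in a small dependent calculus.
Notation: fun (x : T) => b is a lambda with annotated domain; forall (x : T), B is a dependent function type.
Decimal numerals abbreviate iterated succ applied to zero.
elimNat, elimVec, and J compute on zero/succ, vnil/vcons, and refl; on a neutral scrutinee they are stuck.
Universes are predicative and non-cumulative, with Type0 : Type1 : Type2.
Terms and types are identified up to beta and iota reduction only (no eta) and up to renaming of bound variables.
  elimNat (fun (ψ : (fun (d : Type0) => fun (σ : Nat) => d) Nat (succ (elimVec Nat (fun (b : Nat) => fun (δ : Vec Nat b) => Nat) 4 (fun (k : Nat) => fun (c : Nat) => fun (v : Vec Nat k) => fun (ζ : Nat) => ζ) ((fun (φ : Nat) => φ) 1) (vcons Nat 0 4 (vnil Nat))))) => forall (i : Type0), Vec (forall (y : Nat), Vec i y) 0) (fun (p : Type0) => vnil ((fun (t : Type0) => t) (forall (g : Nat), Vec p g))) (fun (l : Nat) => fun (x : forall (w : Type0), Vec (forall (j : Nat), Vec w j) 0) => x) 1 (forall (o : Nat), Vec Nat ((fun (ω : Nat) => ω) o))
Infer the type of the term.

type:
  Vec (forall (ψ : Nat), Vec (forall (d : Nat), Vec Nat d) ψ) 0


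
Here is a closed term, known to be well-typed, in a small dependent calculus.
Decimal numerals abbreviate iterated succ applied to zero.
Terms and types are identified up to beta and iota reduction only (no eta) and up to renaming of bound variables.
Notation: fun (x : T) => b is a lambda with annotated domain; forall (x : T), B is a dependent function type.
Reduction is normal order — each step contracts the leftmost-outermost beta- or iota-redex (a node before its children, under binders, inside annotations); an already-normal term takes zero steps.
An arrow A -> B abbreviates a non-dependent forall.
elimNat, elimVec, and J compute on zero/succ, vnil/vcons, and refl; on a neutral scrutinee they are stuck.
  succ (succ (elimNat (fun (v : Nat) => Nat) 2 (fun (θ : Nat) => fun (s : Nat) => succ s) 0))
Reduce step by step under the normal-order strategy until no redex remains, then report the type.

normal-order reduction sequence:
  succ (succ (elimNat (fun (v : Nat) => Nat) 2 (fun (θ : Nat) => fun (s : Nat) => succ s) 0))
  ~> 4
the term's type:
  Nat


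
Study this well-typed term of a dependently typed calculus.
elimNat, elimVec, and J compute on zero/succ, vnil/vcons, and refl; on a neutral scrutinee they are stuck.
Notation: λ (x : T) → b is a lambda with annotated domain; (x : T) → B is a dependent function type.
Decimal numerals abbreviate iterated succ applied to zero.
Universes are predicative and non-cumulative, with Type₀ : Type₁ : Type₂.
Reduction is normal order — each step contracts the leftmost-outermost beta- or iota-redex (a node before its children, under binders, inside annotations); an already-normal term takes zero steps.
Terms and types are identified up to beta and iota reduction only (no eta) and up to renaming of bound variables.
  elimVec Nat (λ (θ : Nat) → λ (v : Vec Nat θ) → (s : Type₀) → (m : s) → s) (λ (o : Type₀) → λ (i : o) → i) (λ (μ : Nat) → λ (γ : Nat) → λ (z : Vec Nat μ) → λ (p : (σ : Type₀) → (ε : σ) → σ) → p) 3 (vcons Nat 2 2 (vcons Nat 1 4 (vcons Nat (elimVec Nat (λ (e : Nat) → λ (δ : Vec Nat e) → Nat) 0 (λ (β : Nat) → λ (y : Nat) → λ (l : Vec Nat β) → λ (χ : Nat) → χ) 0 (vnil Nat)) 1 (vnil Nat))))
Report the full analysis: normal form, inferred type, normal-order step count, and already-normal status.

normal form:
  λ (θ : Type₀) → λ (v : θ) → v
type:
  (θ : Type₀) → (v : θ) → θ
steps to reach normal form (normal order): 16
started in normal form: no
first redex: an elimVec iota-redex


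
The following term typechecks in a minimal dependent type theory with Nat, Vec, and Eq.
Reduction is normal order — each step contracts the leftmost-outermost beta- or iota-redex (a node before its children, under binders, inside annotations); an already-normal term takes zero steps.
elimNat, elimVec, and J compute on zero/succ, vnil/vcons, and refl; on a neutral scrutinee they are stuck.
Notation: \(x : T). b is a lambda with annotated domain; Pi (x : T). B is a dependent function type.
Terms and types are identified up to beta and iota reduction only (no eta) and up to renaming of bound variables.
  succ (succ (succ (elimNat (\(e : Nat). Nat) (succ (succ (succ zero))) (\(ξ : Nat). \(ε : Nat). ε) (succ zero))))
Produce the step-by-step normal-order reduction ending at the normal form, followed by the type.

normal-order reduction sequence:
  succ (succ (succ (elimNat (\(e : Nat). Nat) (succ (succ (succ zero))) (\(ξ : Nat). \(ε : Nat). ε) (succ zero))))
  ~> succ (succ (succ ((\(e : Nat). \(ξ : Nat). ξ) zero (elimNat (\(ε : Nat). Nat) (succ (succ (succ zero))) (\(φ : Nat). \(k : Nat). k) zero))))
  ~> succ (succ (succ ((\(e : Nat). e) (elimNat (\(ξ : Nat). Nat) (succ (succ (succ zero))) (\(ε : Nat). \(φ : Nat). φ) zero))))
  ~> succ (succ (succ (elimNat (\(e : Nat). Nat) (succ (succ (succ zero))) (\(ξ : Nat). \(ε : Nat). ε) zero)))
  ~> succ (succ (succ (succ (succ (succ zero)))))
the term's type:
  Nat


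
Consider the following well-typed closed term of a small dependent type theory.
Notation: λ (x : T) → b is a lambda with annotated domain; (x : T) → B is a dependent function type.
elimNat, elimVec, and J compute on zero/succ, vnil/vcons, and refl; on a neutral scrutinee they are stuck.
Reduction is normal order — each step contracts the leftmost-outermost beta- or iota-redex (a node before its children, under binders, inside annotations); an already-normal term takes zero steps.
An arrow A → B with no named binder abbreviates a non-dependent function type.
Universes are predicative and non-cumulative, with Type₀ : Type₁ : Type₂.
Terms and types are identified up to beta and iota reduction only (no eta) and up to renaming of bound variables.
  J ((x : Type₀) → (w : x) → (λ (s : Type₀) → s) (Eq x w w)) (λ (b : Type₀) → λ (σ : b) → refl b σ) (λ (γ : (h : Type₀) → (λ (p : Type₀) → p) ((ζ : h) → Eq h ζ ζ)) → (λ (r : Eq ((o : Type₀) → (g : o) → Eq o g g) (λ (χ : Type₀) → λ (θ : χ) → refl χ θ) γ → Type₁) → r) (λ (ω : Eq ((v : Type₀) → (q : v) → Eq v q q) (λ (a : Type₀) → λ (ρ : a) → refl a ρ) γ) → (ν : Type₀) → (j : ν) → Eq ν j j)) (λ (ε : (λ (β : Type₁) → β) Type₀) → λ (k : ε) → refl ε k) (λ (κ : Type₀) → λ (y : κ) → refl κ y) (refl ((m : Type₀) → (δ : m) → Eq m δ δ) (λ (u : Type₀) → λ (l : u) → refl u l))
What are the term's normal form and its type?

reduced normal form:
  λ (x : Type₀) → λ (w : x) → refl x w
inferred type:
  (x : Type₀) → (w : x) → Eq x w w


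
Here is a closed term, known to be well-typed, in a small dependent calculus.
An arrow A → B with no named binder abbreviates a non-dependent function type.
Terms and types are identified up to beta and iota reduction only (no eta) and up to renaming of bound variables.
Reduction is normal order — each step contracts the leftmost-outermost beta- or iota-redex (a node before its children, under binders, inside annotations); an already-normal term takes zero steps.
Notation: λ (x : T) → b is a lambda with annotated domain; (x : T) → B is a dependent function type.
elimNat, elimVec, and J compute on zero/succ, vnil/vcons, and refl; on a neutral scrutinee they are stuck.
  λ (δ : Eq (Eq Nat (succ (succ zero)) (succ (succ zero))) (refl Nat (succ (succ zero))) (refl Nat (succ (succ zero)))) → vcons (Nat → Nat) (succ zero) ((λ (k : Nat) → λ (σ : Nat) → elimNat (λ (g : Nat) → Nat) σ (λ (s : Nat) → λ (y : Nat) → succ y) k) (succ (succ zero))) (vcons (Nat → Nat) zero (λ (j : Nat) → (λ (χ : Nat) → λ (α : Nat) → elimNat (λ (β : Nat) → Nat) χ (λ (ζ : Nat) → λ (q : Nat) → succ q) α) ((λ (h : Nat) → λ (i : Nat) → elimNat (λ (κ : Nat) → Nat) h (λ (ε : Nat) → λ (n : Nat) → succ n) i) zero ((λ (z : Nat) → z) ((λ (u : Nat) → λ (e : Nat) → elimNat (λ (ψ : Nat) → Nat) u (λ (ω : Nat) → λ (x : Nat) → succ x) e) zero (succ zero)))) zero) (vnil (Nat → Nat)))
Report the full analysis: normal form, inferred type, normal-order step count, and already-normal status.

resulting normal form:
  λ (δ : Eq (Eq Nat (succ (succ zero)) (succ (succ zero))) (refl Nat (succ (succ zero))) (refl Nat (succ (succ zero)))) → vcons (Nat → Nat) (succ zero) (λ (k : Nat) → succ (succ k)) (vcons (Nat → Nat) zero (λ (σ : Nat) → succ zero) (vnil (Nat → Nat)))
inferred type:
  Eq (Eq Nat (succ (succ zero)) (succ (succ zero))) (refl Nat (succ (succ zero))) (refl Nat (succ (succ zero))) → Vec (Nat → Nat) (succ (succ zero))
steps to reach normal form (normal order): 24
started in normal form: no
first redex: a beta-redex


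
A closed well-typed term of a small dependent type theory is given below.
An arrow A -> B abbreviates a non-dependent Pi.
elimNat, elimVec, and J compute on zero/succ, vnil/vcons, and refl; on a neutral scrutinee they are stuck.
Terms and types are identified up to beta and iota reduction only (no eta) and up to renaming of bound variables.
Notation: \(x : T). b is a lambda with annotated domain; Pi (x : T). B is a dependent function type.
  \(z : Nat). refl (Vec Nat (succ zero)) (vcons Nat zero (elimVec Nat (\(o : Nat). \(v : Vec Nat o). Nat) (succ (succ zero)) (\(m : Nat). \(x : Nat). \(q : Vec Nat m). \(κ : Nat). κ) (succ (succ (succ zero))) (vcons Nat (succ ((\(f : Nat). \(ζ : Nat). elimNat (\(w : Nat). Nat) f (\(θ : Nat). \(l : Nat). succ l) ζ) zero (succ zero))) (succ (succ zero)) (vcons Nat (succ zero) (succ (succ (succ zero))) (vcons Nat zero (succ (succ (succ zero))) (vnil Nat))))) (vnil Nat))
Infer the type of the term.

the term's type:
  Nat -> Eq (Vec Nat (succ zero)) (vcons Nat zero (succ (succ zero)) (vnil Nat)) (vcons Nat zero (succ (succ zero)) (vnil Nat))


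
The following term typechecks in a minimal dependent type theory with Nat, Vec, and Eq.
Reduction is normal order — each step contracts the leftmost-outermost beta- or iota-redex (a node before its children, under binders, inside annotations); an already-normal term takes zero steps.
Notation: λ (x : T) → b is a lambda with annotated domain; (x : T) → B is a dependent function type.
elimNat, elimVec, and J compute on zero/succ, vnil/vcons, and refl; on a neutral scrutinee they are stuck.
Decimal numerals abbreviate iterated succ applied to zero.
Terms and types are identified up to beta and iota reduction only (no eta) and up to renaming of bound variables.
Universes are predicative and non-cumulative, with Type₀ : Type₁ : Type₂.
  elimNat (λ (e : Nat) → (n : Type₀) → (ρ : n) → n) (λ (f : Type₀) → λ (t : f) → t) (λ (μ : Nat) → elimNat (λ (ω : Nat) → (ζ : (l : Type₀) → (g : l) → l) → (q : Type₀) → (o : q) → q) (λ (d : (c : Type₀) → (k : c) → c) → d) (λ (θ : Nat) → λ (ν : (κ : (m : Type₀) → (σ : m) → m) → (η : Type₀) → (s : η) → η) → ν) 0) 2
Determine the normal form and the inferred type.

resulting normal form:
  λ (e : Type₀) → λ (n : e) → n
the term's type:
  (e : Type₀) → (n : e) → e
observation: the term reaches its normal form after 9 normal-order steps.


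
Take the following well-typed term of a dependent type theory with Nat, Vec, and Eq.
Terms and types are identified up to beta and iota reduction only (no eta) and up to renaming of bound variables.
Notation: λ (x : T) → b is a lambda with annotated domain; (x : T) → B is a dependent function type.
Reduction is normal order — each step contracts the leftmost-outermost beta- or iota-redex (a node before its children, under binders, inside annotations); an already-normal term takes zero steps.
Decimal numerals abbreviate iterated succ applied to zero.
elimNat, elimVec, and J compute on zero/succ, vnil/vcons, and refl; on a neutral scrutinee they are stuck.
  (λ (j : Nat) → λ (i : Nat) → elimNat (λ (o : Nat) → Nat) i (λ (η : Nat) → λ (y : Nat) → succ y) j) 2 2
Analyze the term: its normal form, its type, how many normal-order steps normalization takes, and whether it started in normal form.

resulting normal form:
  4
type:
  Nat
reduction steps (normal order): 9
already normal: no
first contracted redex: a beta-redex


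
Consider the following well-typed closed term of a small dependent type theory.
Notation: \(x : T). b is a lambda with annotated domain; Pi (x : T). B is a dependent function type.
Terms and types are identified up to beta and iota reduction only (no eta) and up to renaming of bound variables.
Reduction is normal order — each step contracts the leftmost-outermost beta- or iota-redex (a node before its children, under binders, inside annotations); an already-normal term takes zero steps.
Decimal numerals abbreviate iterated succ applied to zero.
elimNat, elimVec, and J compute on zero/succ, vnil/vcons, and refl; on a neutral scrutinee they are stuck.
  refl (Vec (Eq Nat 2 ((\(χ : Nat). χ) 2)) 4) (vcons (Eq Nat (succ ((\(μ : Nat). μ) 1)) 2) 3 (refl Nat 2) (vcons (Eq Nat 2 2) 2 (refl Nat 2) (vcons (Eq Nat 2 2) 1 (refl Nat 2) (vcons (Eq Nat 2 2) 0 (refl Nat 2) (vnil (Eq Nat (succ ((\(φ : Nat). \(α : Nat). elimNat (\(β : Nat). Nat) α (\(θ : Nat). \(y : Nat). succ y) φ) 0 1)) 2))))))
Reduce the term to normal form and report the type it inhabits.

normal form:
  refl (Vec (Eq Nat 2 2) 4) (vcons (Eq Nat 2 2) 3 (refl Nat 2) (vcons (Eq Nat 2 2) 2 (refl Nat 2) (vcons (Eq Nat 2 2) 1 (refl Nat 2) (vcons (Eq Nat 2 2) 0 (refl Nat 2) (vnil (Eq Nat 2 2))))))
inferred type:
  Eq (Vec (Eq Nat 2 2) 4) (vcons (Eq Nat 2 2) 3 (refl Nat 2) (vcons (Eq Nat 2 2) 2 (refl Nat 2) (vcons (Eq Nat 2 2) 1 (refl Nat 2) (vcons (Eq Nat 2 2) 0 (refl Nat 2) (vnil (Eq Nat 2 2)))))) (vcons (Eq Nat 2 2) 3 (refl Nat 2) (vcons (Eq Nat 2 2) 2 (refl Nat 2) (vcons (Eq Nat 2 2) 1 (refl Nat 2) (vcons (Eq Nat 2 2) 0 (refl Nat 2) (vnil (Eq Nat 2 2))))))
observation: 5 normal-order steps normalize the term, beginning with a beta-redex.


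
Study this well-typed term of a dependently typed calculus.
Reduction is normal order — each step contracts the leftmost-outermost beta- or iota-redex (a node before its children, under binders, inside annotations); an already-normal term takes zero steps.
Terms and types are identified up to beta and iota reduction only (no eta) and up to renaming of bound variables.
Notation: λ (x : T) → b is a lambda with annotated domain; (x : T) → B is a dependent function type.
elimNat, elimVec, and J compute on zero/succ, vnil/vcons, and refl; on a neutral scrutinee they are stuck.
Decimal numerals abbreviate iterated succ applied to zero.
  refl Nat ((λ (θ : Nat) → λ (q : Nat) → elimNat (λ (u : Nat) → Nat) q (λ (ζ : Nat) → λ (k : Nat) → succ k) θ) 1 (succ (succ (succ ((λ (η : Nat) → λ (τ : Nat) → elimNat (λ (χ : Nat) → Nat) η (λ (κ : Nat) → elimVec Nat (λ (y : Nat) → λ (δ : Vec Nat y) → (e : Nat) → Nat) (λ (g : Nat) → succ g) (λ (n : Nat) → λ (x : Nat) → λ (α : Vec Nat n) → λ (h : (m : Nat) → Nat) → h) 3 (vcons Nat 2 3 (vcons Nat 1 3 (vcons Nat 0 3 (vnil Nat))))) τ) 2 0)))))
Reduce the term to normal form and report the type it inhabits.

normal form:
  refl Nat 6
the term's type:
  Eq Nat 6 6
observation: normalization takes exactly 9 steps under the normal-order strategy.


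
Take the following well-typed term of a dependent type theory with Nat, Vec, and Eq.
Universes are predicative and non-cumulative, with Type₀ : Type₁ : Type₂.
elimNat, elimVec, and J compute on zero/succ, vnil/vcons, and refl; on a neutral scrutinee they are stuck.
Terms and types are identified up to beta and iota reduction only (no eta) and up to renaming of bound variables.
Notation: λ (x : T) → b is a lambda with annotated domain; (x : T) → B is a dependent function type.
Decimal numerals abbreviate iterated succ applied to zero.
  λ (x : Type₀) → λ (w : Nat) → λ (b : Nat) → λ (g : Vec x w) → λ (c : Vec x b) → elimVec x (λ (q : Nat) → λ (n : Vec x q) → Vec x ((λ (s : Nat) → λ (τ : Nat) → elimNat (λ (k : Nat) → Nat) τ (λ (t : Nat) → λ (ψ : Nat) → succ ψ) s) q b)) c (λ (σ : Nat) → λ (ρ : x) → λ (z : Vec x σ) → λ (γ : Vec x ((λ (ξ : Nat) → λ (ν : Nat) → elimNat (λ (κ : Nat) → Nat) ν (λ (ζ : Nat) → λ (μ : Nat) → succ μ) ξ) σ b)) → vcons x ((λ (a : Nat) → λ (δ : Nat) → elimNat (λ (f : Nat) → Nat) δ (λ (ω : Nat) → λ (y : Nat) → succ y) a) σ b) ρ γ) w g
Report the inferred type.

type:
  (x : Type₀) → (w : Nat) → (b : Nat) → (g : Vec x w) → (c : Vec x b) → Vec x (elimNat (λ (q : Nat) → Nat) b (λ (n : Nat) → λ (s : Nat) → succ s) w)


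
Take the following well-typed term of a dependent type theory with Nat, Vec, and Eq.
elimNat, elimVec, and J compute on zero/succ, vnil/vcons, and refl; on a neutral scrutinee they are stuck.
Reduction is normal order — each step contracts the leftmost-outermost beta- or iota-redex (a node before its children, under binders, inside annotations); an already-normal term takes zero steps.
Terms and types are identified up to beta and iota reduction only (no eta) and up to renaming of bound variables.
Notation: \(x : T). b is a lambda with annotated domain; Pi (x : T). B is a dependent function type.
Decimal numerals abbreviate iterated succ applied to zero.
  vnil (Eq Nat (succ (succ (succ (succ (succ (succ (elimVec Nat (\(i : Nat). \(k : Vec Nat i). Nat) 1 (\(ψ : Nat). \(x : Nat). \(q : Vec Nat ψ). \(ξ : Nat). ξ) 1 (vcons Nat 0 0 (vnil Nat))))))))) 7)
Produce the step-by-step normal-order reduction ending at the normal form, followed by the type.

normal-order reduction:
  vnil (Eq Nat (succ (succ (succ (succ (succ (succ (elimVec Nat (\(i : Nat). \(k : Vec Nat i). Nat) 1 (\(ψ : Nat). \(x : Nat). \(q : Vec Nat ψ). \(ξ : Nat). ξ) 1 (vcons Nat 0 0 (vnil Nat))))))))) 7)
  ~> vnil (Eq Nat (succ (succ (succ (succ (succ (succ ((\(i : Nat). \(k : Nat). \(ψ : Vec Nat i). \(x : Nat). x) 0 0 (vnil Nat) (elimVec Nat (\(q : Nat). \(ξ : Vec Nat q). Nat) 1 (\(η : Nat). \(y : Nat). \(τ : Vec Nat η). \(c : Nat). c) 0 (vnil Nat))))))))) 7)
  ~> vnil (Eq Nat (succ (succ (succ (succ (succ (succ ((\(i : Nat). \(k : Vec Nat 0). \(ψ : Nat). ψ) 0 (vnil Nat) (elimVec Nat (\(x : Nat). \(q : Vec Nat x). Nat) 1 (\(ξ : Nat). \(η : Nat). \(y : Vec Nat ξ). \(τ : Nat). τ) 0 (vnil Nat))))))))) 7)
  ~> vnil (Eq Nat (succ (succ (succ (succ (succ (succ ((\(i : Vec Nat 0). \(k : Nat). k) (vnil Nat) (elimVec Nat (\(ψ : Nat). \(x : Vec Nat ψ). Nat) 1 (\(q : Nat). \(ξ : Nat). \(η : Vec Nat q). \(y : Nat). y) 0 (vnil Nat))))))))) 7)
  ~> vnil (Eq Nat (succ (succ (succ (succ (succ (succ ((\(i : Nat). i) (elimVec Nat (\(k : Nat). \(ψ : Vec Nat k). Nat) 1 (\(x : Nat). \(q : Nat). \(ξ : Vec Nat x). \(η : Nat). η) 0 (vnil Nat))))))))) 7)
  ~> vnil (Eq Nat (succ (succ (succ (succ (succ (succ (elimVec Nat (\(i : Nat). \(k : Vec Nat i). Nat) 1 (\(ψ : Nat). \(x : Nat). \(q : Vec Nat ψ). \(ξ : Nat). ξ) 0 (vnil Nat)))))))) 7)
  ~> vnil (Eq Nat 7 7)
the term's type:
  Vec (Eq Nat 7 7) 0


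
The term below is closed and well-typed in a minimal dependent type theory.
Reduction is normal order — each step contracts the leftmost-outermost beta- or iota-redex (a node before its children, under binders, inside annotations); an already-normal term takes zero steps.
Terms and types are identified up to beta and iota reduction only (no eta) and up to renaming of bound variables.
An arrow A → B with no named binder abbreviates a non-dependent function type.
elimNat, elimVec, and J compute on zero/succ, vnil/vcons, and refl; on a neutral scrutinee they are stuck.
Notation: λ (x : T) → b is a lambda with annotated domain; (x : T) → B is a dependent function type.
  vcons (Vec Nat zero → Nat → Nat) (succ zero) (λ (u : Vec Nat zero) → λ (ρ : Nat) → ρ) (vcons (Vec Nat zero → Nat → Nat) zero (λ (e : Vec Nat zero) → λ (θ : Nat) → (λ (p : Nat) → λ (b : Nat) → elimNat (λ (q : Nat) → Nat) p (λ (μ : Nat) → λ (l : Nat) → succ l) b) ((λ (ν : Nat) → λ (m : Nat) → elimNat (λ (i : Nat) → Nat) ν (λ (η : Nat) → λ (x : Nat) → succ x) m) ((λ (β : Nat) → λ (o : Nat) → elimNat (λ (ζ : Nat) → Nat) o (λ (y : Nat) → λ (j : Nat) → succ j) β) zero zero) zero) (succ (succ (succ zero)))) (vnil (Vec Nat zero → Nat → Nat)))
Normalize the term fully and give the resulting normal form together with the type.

reduced normal form:
  vcons (Vec Nat zero → Nat → Nat) (succ zero) (λ (u : Vec Nat zero) → λ (ρ : Nat) → ρ) (vcons (Vec Nat zero → Nat → Nat) zero (λ (e : Vec Nat zero) → λ (θ : Nat) → succ (succ (succ zero))) (vnil (Vec Nat zero → Nat → Nat)))
inferred type:
  Vec (Vec Nat zero → Nat → Nat) (succ (succ zero))


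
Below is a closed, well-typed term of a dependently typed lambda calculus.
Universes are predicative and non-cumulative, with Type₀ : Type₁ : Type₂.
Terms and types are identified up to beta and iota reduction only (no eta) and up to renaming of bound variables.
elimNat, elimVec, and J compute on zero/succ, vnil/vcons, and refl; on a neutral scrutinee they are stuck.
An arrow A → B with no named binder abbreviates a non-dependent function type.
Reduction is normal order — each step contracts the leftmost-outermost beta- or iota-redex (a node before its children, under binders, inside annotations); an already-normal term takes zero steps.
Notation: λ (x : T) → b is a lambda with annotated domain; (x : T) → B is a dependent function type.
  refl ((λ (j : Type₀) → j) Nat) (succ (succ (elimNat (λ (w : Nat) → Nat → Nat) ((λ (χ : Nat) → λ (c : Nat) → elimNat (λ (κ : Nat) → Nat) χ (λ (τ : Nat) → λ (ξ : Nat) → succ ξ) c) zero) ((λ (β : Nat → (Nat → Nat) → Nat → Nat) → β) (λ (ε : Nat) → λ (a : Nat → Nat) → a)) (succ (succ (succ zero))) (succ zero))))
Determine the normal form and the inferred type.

reduced normal form:
  refl Nat (succ (succ (succ zero)))
inferred type:
  Eq Nat (succ (succ (succ zero))) (succ (succ (succ zero)))


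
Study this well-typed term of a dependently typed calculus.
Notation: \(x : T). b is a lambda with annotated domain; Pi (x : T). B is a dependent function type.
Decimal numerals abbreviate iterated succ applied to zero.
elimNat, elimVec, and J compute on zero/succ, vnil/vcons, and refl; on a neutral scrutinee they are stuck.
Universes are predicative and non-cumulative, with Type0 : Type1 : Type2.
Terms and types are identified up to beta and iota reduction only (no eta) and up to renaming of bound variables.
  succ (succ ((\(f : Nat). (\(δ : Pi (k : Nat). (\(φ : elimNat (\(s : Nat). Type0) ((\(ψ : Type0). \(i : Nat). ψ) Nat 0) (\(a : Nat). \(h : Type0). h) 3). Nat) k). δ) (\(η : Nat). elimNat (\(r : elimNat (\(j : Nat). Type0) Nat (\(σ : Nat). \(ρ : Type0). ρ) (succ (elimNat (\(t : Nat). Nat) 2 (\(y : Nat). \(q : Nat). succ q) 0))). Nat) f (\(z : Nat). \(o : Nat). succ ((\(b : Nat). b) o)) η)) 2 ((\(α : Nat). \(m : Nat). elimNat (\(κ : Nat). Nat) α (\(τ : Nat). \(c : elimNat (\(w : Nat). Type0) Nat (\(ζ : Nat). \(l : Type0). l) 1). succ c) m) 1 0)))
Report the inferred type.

inferred type:
  Nat


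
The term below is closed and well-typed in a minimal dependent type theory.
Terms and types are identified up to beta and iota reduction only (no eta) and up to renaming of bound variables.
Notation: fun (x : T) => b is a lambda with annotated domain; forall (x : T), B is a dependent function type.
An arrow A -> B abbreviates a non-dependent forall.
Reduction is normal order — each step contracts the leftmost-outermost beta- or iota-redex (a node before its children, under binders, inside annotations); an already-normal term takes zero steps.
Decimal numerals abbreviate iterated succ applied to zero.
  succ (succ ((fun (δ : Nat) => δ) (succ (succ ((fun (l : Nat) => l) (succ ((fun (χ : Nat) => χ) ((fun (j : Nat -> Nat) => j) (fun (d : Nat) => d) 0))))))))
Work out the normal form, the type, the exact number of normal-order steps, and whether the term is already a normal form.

normal form:
  5
type:
  Nat
normal-order step count: 5
term was already normal: no
first contracted redex: a beta-redex


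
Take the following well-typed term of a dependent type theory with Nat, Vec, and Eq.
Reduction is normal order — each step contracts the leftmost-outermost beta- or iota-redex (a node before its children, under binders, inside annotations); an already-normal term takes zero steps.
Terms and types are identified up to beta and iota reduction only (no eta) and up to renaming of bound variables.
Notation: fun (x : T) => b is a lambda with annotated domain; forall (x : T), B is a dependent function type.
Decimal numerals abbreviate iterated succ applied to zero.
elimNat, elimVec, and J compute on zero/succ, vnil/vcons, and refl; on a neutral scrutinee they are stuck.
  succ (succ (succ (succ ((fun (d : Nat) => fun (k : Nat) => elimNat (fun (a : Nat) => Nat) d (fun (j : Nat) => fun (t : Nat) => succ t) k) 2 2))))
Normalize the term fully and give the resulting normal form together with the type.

reduced normal form:
  8
type:
  Nat


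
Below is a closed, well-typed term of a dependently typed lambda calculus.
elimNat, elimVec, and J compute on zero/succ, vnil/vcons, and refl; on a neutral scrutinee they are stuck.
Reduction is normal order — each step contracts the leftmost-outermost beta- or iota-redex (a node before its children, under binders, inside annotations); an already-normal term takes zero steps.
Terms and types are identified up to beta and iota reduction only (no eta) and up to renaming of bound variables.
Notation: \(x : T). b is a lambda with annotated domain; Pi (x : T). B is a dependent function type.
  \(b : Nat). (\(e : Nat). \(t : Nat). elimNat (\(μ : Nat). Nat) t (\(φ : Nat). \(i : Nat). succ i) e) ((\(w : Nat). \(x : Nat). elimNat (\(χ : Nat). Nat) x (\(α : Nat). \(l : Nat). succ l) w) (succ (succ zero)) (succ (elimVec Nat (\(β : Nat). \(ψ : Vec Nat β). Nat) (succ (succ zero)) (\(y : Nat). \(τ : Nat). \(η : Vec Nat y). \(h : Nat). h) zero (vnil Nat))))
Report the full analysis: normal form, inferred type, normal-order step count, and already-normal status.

reduced normal form:
  \(b : Nat). \(e : Nat). succ (succ (succ (succ (succ e))))
inferred type:
  Pi (b : Nat). Pi (e : Nat). Nat
reduction steps (normal order): 27
started in normal form: no
first contracted redex: a beta-redex


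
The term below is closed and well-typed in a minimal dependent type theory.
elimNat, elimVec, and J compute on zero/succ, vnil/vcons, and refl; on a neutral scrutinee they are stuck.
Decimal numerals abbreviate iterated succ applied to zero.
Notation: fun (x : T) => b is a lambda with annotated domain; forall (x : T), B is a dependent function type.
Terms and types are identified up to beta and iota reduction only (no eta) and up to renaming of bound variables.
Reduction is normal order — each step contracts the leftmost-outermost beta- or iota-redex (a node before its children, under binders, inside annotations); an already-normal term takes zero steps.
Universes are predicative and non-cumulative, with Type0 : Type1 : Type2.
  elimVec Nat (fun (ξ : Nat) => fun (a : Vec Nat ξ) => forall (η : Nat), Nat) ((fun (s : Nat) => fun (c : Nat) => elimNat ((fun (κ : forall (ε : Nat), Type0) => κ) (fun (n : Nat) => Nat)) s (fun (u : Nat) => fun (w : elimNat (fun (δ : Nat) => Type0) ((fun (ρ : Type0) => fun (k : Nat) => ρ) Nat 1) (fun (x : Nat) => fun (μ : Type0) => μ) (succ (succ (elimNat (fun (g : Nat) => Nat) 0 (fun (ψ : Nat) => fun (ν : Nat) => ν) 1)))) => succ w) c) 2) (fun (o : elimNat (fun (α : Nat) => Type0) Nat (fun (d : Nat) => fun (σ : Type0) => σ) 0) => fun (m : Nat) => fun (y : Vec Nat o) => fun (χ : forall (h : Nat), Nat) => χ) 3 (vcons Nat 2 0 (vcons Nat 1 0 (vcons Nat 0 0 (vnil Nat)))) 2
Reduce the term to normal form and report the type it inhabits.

normal form:
  4
the term's type:
  Nat


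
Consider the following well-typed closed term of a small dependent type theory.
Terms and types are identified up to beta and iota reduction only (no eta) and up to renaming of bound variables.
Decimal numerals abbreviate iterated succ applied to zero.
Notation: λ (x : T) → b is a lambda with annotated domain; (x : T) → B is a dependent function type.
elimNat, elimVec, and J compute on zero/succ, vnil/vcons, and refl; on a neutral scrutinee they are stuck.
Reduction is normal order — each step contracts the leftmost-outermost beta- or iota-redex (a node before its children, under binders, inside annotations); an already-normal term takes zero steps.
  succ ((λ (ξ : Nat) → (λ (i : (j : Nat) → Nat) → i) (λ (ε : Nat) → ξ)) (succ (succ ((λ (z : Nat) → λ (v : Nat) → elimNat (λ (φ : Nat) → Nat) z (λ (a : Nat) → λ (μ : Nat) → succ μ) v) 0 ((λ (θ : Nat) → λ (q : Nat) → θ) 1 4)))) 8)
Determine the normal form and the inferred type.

resulting normal form:
  4
the term's type:
  Nat


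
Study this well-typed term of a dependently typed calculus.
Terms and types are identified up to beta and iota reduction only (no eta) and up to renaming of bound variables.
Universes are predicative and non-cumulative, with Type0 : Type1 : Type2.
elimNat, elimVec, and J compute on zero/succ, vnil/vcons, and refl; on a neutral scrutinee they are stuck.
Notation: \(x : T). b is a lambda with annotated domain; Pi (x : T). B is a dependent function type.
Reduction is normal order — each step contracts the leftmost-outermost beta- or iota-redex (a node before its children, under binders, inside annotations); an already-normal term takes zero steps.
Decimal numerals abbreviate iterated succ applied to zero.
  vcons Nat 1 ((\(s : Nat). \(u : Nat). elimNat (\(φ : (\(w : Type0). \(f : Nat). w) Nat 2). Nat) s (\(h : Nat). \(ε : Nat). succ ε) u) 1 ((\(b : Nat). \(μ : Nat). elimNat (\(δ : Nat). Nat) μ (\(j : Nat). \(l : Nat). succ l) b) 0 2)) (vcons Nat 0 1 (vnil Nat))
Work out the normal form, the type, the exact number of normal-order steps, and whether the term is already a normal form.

resulting normal form:
  vcons Nat 1 3 (vcons Nat 0 1 (vnil Nat))
the term's type:
  Vec Nat 2
steps to reach normal form (normal order): 14
started in normal form: no
first redex: a beta-redex


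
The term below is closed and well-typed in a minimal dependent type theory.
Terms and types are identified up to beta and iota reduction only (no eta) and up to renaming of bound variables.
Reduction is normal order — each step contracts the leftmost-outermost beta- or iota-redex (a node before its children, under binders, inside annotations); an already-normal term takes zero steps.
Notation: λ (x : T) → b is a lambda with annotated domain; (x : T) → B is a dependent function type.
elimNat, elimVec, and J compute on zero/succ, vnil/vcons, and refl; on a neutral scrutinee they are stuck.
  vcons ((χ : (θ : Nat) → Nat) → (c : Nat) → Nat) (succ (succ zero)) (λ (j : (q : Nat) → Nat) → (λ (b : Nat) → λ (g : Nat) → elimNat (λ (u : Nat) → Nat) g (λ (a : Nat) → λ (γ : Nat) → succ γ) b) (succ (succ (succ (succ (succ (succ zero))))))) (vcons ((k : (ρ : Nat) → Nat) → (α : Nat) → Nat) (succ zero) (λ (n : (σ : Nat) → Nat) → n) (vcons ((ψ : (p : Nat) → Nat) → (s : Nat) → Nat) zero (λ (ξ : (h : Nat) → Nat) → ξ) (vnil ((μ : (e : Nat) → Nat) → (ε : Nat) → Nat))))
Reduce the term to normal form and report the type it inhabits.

resulting normal form:
  vcons ((χ : (θ : Nat) → Nat) → (c : Nat) → Nat) (succ (succ zero)) (λ (j : (q : Nat) → Nat) → λ (b : Nat) → succ (succ (succ (succ (succ (succ b)))))) (vcons ((g : (u : Nat) → Nat) → (a : Nat) → Nat) (succ zero) (λ (γ : (k : Nat) → Nat) → γ) (vcons ((ρ : (α : Nat) → Nat) → (n : Nat) → Nat) zero (λ (σ : (ψ : Nat) → Nat) → σ) (vnil ((p : (s : Nat) → Nat) → (ξ : Nat) → Nat))))
type:
  Vec ((χ : (θ : Nat) → Nat) → (c : Nat) → Nat) (succ (succ (succ zero)))


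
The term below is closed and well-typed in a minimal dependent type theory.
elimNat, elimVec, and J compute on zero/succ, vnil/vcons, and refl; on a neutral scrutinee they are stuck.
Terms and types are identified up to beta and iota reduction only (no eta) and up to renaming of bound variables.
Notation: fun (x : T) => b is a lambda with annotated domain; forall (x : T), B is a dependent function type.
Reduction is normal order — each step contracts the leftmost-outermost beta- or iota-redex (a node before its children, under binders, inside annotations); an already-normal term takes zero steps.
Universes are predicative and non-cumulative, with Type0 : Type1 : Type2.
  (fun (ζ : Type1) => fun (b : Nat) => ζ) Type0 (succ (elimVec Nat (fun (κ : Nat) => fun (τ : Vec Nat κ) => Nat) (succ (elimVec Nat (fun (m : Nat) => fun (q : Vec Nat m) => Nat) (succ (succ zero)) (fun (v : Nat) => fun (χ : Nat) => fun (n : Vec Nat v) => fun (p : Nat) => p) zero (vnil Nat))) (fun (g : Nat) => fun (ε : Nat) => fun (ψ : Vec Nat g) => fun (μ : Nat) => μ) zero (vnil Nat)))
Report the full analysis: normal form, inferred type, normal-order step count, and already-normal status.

reduced normal form:
  Type0
inferred type:
  Type1
normal-order step count: 2
term was already normal: no
first redex: a beta-redex


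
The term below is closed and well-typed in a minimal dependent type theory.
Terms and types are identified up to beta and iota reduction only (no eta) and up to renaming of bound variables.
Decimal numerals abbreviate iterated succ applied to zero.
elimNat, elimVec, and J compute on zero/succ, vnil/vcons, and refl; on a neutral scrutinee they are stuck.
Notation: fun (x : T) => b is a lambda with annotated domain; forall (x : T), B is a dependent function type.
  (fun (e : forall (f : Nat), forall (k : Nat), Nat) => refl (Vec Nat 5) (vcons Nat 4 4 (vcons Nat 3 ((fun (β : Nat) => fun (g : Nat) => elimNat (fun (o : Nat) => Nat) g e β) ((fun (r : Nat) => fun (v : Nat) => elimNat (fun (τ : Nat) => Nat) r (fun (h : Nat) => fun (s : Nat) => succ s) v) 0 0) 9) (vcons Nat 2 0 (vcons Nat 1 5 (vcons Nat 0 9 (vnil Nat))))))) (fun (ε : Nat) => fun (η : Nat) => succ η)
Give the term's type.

inferred type:
  Eq (Vec Nat 5) (vcons Nat 4 4 (vcons Nat 3 9 (vcons Nat 2 0 (vcons Nat 1 5 (vcons Nat 0 9 (vnil Nat)))))) (vcons Nat 4 4 (vcons Nat 3 9 (vcons Nat 2 0 (vcons Nat 1 5 (vcons Nat 0 9 (vnil Nat))))))
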